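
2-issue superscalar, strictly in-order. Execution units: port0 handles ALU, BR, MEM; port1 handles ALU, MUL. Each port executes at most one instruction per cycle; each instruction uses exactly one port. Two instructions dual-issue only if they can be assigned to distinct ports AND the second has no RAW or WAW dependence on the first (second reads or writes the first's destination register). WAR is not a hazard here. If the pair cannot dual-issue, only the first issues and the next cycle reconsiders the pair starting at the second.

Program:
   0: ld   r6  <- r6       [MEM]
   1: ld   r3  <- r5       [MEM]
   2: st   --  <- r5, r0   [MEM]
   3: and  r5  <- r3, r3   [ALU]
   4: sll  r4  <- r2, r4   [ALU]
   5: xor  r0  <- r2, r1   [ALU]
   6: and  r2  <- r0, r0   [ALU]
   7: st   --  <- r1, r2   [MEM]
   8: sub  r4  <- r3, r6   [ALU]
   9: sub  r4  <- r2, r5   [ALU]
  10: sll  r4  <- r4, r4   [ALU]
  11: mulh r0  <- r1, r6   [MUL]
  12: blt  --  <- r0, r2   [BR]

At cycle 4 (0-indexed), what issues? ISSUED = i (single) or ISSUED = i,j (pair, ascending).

ISSUED = 6

  cy0 -> i0 (ld.MEM) no-port MEM/MEM
  cy1 -> i1 (ld.MEM) no-port MEM/MEM
  cy2 -> i2+i3 (st.MEM and.ALU) 2-wide
  cy3 -> i4+i5 (sll.ALU xor.ALU) 2-wide
  cy4 -> i6 (and.ALU) RAW r2
  cy5 -> i7+i8 (st.MEM sub.ALU) 2-wide
  cy6 -> i9 (sub.ALU) RAW+WAW r4
  cy7 -> i10+i11 (sll.ALU mulh.MUL) 2-wide
  cy8 -> i12 (blt.BR) tail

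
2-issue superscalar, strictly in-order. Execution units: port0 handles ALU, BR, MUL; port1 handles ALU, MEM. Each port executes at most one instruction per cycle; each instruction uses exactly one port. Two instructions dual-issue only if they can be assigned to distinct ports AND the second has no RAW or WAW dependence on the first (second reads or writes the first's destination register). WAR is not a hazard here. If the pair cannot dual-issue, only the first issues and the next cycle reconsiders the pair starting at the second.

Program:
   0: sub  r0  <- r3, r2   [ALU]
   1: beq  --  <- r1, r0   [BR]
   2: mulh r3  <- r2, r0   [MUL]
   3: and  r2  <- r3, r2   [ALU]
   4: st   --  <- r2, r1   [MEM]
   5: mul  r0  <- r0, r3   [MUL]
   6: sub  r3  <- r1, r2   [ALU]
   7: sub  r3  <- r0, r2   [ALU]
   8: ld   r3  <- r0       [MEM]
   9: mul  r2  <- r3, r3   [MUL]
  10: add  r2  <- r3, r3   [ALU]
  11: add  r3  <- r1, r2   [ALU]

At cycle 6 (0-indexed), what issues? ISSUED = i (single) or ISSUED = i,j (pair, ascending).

  cy0 -> i0 (sub.ALU) RAW r0
  cy1 -> i1 (beq.BR) no-port BR/MUL
  cy2 -> i2 (mulh.MUL) RAW r3
  cy3 -> i3 (and.ALU) RAW r2
  cy4 -> i4&i5 (st.MEM mul.MUL) pair
  cy5 -> i6 (sub.ALU) WAW r3
  cy6 -> i7 (sub.ALU) WAW r3
  cy7 -> i8 (ld.MEM) RAW r3
  cy8 -> i9 (mul.MUL) WAW r2
  cy9 -> i10 (add.ALU) RAW r2
  cy10 -> i11 (add.ALU) tail

ISSUED = 7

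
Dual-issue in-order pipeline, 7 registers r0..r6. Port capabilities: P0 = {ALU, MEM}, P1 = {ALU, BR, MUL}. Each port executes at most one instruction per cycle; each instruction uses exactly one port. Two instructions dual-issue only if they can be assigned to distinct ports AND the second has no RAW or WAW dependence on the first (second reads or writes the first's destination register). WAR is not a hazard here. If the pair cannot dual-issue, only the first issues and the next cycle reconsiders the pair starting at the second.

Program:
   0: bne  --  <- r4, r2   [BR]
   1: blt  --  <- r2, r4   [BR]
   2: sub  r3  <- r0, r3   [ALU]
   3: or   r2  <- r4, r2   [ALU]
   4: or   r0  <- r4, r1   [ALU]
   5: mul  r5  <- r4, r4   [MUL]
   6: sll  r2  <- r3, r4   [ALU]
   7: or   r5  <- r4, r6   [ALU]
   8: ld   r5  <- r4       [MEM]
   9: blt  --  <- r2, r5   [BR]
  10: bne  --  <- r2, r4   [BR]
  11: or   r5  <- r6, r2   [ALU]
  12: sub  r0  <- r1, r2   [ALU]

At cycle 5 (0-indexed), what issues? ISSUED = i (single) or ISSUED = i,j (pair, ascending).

[0] i0  bne.BR  -- no-port BR/BR
[1] i1/i2  blt.BR/sub.ALU  -- dual
[2] i3/i4  or.ALU/or.ALU  -- dual
[3] i5/i6  mul.MUL/sll.ALU  -- dual
[4] i7  or.ALU  -- WAW r5
[5] i8  ld.MEM  -- RAW r5
[6] i9  blt.BR  -- no-port BR/BR
[7] i10/i11  bne.BR/or.ALU  -- dual
[8] i12  sub.ALU  -- tail

ISSUED = 8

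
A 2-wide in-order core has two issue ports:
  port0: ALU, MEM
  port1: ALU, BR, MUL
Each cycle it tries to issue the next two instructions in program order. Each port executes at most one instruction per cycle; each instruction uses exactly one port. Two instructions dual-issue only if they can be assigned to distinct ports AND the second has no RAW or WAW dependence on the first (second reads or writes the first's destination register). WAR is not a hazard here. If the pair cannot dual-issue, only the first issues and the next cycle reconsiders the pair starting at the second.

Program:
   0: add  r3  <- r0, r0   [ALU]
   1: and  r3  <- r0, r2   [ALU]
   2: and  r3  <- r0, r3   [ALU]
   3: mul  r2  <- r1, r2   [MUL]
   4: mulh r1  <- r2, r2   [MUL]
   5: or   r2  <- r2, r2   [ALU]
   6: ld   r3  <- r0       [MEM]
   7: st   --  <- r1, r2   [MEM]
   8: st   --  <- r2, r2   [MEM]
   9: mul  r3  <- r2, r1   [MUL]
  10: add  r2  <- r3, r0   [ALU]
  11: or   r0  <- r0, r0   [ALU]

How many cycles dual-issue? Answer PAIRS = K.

c0: i0 add.ALU  WAW r3
c1: i1 and.ALU  RAW+WAW r3
c2: i2/i3 and.ALU+mul.MUL  2-wide
c3: i4/i5 mulh.MUL+or.ALU  2-wide
c4: i6 ld.MEM  no-port MEM/MEM
c5: i7 st.MEM  no-port MEM/MEM
c6: i8/i9 st.MEM+mul.MUL  2-wide
c7: i10/i11 add.ALU+or.ALU  2-wide

PAIRS = 4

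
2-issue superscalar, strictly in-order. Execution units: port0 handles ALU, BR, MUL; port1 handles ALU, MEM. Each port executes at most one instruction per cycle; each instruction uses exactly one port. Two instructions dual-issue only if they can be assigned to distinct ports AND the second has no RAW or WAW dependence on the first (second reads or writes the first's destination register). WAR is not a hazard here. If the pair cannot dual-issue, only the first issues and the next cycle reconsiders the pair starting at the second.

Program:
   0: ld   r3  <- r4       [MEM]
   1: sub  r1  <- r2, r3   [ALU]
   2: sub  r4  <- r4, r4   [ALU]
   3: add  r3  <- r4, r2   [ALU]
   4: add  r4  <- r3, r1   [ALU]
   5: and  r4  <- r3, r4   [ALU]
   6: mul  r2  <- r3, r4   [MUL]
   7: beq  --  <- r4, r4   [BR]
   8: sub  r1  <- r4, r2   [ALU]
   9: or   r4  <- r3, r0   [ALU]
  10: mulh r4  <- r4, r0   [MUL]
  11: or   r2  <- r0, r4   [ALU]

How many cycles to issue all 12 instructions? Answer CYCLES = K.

0. ld.MEM @i0  | RAW r3
1. sub.ALU+sub.ALU @i1,i2  | pair
2. add.ALU @i3  | RAW r3
3. add.ALU @i4  | RAW+WAW r4
4. and.ALU @i5  | RAW r4
5. mul.MUL @i6  | no-port MUL/BR
6. beq.BR+sub.ALU @i7,i8  | pair
7. or.ALU @i9  | RAW+WAW r4
8. mulh.MUL @i10  | RAW r4
9. or.ALU @i11  | tail

CYCLES = 10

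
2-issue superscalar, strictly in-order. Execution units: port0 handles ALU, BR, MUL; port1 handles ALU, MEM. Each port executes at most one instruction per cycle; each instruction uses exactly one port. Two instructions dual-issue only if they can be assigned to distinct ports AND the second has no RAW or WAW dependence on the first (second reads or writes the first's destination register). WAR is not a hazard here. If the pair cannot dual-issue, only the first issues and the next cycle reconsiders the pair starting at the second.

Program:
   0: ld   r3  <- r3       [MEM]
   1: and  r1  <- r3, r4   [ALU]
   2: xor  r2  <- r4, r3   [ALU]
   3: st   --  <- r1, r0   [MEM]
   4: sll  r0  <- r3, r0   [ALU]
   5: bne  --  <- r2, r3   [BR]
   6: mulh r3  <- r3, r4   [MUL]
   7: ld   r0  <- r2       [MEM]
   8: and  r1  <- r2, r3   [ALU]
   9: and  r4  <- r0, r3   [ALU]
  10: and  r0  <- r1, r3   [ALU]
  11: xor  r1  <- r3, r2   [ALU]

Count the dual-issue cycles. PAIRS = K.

c0: i0 ld.MEM  RAW r3
c1: i1&i2 and.ALU+xor.ALU  pair
c2: i3&i4 st.MEM+sll.ALU  pair
c3: i5 bne.BR  no-port BR/MUL
c4: i6&i7 mulh.MUL+ld.MEM  pair
c5: i8&i9 and.ALU+and.ALU  pair
c6: i10&i11 and.ALU+xor.ALU  pair

PAIRS = 5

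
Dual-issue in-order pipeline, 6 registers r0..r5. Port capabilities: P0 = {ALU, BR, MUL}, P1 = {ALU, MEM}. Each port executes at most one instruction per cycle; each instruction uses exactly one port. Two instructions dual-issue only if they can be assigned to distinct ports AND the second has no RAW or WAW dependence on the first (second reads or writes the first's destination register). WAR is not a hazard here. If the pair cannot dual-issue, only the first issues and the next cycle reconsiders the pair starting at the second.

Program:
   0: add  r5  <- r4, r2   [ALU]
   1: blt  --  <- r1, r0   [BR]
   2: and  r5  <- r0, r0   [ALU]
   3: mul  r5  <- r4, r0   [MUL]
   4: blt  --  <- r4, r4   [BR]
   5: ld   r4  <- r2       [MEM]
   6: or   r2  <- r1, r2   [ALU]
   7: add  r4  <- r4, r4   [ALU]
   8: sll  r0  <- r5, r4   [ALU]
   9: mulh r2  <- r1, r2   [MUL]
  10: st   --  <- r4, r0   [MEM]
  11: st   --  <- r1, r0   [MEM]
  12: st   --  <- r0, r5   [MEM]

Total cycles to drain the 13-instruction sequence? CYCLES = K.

CYCLES = 9

  cy0 -> i0+i1 (add+blt) pair
  cy1 -> i2 (and) WAW r5
  cy2 -> i3 (mul) no-port MUL/BR
  cy3 -> i4+i5 (blt+ld) pair
  cy4 -> i6+i7 (or+add) pair
  cy5 -> i8+i9 (sll+mulh) pair
  cy6 -> i10 (st) no-port MEM/MEM
  cy7 -> i11 (st) no-port MEM/MEM
  cy8 -> i12 (st) tail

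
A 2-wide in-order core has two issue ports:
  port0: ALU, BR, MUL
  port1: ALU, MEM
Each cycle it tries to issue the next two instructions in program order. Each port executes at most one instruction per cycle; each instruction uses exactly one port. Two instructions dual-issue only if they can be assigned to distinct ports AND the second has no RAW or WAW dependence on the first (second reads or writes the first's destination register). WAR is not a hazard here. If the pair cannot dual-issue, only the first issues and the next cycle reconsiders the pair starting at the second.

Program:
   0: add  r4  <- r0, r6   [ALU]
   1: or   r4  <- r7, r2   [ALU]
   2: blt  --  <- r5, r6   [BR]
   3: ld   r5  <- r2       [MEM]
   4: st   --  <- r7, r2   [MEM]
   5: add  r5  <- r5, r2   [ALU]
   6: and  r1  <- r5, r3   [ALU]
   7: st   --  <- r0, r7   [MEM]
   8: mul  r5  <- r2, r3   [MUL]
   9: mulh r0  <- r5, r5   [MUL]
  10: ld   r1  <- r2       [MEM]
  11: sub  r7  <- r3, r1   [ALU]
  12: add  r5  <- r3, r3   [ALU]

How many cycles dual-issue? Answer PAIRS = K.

PAIRS = 5

t=0 i0:add.ALU ; WAW r4
t=1 i1/i2:or.ALU;blt.BR ; pair
t=2 i3:ld.MEM ; no-port MEM/MEM
t=3 i4/i5:st.MEM;add.ALU ; pair
t=4 i6/i7:and.ALU;st.MEM ; pair
t=5 i8:mul.MUL ; no-port MUL/MUL
t=6 i9/i10:mulh.MUL;ld.MEM ; pair
t=7 i11/i12:sub.ALU;add.ALU ; pair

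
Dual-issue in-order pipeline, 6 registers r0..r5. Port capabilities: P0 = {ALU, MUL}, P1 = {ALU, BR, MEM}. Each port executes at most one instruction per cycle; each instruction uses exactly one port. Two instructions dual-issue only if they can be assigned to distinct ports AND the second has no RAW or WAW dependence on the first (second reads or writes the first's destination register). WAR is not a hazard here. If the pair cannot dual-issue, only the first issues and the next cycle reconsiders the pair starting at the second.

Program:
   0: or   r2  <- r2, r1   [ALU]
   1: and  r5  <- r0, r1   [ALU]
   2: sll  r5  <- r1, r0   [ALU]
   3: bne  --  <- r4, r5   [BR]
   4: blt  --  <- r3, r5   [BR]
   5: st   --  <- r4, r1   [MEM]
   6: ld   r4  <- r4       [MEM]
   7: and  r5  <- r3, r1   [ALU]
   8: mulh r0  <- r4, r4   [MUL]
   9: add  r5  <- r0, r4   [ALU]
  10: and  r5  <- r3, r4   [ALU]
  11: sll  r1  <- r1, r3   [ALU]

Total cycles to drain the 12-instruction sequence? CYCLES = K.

CYCLES = 9

#0 head=0: or.ALU;and.ALU i0+i1 dual
#1 head=2: sll.ALU i2 RAW r5
#2 head=3: bne.BR i3 no-port BR/BR
#3 head=4: blt.BR i4 no-port BR/MEM
#4 head=5: st.MEM i5 no-port MEM/MEM
#5 head=6: ld.MEM;and.ALU i6+i7 dual
#6 head=8: mulh.MUL i8 RAW r0
#7 head=9: add.ALU i9 WAW r5
#8 head=10: and.ALU;sll.ALU i10+i11 dual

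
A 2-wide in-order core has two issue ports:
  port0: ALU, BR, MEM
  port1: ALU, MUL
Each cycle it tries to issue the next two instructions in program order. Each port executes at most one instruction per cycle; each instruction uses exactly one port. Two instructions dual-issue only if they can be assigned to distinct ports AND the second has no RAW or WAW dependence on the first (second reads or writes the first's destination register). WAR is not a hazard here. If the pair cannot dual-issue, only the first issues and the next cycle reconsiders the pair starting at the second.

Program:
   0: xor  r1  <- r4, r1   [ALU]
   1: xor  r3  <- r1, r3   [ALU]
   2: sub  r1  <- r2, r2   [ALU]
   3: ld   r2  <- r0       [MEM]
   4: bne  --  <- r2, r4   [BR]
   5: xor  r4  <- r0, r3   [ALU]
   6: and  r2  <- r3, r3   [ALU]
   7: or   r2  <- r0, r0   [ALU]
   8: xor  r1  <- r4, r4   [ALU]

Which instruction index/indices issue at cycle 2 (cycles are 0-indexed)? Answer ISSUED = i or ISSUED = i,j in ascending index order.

t=0 i0:xor ; RAW r1
t=1 i1/i2:xor/sub ; dual
t=2 i3:ld ; no-port MEM/BR
t=3 i4/i5:bne/xor ; dual
t=4 i6:and ; WAW r2
t=5 i7/i8:or/xor ; dual

ISSUED = 3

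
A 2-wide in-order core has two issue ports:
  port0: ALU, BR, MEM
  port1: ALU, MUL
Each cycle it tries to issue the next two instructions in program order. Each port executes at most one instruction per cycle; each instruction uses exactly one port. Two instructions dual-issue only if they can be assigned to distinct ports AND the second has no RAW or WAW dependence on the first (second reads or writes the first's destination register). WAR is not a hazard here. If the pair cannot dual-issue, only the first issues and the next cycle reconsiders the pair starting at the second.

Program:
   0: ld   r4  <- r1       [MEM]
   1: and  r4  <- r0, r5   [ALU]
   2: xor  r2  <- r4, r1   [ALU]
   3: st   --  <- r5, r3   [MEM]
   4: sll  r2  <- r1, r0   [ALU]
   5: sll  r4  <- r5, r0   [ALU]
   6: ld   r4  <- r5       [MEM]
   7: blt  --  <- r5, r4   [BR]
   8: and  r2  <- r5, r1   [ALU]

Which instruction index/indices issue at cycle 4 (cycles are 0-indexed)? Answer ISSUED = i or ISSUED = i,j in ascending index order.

t=0 i0:ld.MEM ; WAW r4
t=1 i1:and.ALU ; RAW r4
t=2 i2/i3:xor.ALU st.MEM ; pair
t=3 i4/i5:sll.ALU sll.ALU ; pair
t=4 i6:ld.MEM ; no-port MEM/BR
t=5 i7/i8:blt.BR and.ALU ; pair

ISSUED = 6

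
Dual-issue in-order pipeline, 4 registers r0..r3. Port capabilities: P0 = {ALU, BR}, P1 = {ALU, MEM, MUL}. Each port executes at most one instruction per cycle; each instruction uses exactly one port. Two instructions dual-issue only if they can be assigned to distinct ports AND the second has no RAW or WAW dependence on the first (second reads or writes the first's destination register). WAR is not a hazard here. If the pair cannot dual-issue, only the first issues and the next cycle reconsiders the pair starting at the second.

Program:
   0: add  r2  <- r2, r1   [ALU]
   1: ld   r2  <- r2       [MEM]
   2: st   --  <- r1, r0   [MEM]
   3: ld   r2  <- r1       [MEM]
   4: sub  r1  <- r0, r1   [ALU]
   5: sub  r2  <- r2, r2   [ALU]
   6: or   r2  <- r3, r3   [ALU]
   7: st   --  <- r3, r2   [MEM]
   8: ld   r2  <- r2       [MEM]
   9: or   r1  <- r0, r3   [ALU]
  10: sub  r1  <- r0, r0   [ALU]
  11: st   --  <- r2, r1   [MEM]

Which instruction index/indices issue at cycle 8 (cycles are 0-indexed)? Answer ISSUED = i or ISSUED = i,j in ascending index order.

  cy0 -> i0 (add) RAW+WAW r2
  cy1 -> i1 (ld) no-port MEM/MEM
  cy2 -> i2 (st) no-port MEM/MEM
  cy3 -> i3&i4 (ld sub) dual
  cy4 -> i5 (sub) WAW r2
  cy5 -> i6 (or) RAW r2
  cy6 -> i7 (st) no-port MEM/MEM
  cy7 -> i8&i9 (ld or) dual
  cy8 -> i10 (sub) RAW r1
  cy9 -> i11 (st) tail

ISSUED = 10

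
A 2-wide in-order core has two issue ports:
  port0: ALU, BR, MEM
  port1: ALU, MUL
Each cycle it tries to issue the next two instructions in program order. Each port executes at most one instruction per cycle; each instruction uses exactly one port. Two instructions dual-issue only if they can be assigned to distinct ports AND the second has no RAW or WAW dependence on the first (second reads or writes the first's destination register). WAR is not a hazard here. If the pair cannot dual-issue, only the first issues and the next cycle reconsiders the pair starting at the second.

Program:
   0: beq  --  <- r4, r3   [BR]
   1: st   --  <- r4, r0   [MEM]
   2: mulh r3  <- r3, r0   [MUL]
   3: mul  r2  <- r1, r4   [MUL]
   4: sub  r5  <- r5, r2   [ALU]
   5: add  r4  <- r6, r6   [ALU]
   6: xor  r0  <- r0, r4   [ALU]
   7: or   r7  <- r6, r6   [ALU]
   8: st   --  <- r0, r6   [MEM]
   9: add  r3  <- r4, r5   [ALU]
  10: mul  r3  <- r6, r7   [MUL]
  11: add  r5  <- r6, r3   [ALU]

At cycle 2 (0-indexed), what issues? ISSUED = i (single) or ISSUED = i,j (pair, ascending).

ISSUED = 3

[0] i0  beq.BR  -- no-port BR/MEM
[1] i1+i2  st.MEM+mulh.MUL  -- 2-wide
[2] i3  mul.MUL  -- RAW r2
[3] i4+i5  sub.ALU+add.ALU  -- 2-wide
[4] i6+i7  xor.ALU+or.ALU  -- 2-wide
[5] i8+i9  st.MEM+add.ALU  -- 2-wide
[6] i10  mul.MUL  -- RAW r3
[7] i11  add.ALU  -- tail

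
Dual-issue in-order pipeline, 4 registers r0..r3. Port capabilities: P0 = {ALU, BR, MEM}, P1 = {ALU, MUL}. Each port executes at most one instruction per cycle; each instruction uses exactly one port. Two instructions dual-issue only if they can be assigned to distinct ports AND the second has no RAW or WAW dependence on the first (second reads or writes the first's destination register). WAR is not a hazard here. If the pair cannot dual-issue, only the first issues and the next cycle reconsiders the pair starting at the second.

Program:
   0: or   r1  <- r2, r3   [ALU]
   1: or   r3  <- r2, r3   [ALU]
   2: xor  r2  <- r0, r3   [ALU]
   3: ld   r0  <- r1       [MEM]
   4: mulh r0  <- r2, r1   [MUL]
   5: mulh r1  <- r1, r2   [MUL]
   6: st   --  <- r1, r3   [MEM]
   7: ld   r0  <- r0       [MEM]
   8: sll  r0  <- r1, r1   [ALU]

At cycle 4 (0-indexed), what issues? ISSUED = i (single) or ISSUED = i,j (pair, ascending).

ISSUED = 6

  cy0 -> i0&i1 (or.ALU+or.ALU) dual
  cy1 -> i2&i3 (xor.ALU+ld.MEM) dual
  cy2 -> i4 (mulh.MUL) no-port MUL/MUL
  cy3 -> i5 (mulh.MUL) RAW r1
  cy4 -> i6 (st.MEM) no-port MEM/MEM
  cy5 -> i7 (ld.MEM) WAW r0
  cy6 -> i8 (sll.ALU) tail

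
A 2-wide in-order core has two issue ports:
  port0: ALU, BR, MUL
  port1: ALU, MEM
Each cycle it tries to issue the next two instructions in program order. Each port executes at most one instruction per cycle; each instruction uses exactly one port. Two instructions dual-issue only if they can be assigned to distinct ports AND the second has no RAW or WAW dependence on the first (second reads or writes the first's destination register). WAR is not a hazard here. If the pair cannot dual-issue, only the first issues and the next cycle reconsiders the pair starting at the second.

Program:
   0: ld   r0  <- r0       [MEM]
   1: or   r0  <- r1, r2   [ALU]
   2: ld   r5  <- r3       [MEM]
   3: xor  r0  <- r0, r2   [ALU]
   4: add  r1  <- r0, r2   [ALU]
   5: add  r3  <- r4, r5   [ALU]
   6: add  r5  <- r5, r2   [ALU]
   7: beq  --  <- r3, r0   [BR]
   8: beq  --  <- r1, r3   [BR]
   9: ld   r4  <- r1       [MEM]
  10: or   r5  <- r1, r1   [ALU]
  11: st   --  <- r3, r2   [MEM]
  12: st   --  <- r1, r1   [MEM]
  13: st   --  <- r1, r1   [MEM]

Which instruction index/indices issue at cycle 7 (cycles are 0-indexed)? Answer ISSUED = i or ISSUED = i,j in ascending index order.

0. ld.MEM @i0  | WAW r0
1. or.ALU ld.MEM @i1&i2  | pair
2. xor.ALU @i3  | RAW r0
3. add.ALU add.ALU @i4&i5  | pair
4. add.ALU beq.BR @i6&i7  | pair
5. beq.BR ld.MEM @i8&i9  | pair
6. or.ALU st.MEM @i10&i11  | pair
7. st.MEM @i12  | no-port MEM/MEM
8. st.MEM @i13  | tail

ISSUED = 12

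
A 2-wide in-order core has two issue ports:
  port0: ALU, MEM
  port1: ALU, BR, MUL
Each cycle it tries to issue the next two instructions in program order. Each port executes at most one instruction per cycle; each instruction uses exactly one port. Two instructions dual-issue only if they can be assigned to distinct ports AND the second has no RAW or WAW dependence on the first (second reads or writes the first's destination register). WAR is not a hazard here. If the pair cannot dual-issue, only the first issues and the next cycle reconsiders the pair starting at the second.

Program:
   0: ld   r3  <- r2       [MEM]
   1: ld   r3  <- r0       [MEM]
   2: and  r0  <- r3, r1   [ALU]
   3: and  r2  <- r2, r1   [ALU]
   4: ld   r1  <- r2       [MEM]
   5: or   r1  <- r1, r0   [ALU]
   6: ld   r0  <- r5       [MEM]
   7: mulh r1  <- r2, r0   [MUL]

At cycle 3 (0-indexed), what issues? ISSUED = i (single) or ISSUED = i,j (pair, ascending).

ISSUED = 4

t=0 i0:ld ; no-port MEM/MEM
t=1 i1:ld ; RAW r3
t=2 i2/i3:and;and ; pair
t=3 i4:ld ; RAW+WAW r1
t=4 i5/i6:or;ld ; pair
t=5 i7:mulh ; tail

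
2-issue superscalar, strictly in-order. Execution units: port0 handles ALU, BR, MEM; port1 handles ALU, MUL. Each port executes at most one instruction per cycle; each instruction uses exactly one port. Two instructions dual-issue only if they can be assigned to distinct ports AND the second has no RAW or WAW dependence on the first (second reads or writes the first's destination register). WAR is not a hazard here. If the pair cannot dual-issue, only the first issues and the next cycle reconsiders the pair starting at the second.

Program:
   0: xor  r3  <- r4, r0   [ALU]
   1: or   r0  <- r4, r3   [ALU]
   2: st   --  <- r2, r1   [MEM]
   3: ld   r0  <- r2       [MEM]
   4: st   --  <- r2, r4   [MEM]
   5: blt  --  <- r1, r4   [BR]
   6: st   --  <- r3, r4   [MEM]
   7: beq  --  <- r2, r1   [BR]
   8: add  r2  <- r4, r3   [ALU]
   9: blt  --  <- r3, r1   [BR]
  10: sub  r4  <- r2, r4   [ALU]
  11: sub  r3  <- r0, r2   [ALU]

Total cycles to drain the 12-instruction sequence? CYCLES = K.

CYCLES = 9

#0 head=0: xor.ALU i0 RAW r3
#1 head=1: or.ALU;st.MEM i1&i2 dual
#2 head=3: ld.MEM i3 no-port MEM/MEM
#3 head=4: st.MEM i4 no-port MEM/BR
#4 head=5: blt.BR i5 no-port BR/MEM
#5 head=6: st.MEM i6 no-port MEM/BR
#6 head=7: beq.BR;add.ALU i7&i8 dual
#7 head=9: blt.BR;sub.ALU i9&i10 dual
#8 head=11: sub.ALU i11 tail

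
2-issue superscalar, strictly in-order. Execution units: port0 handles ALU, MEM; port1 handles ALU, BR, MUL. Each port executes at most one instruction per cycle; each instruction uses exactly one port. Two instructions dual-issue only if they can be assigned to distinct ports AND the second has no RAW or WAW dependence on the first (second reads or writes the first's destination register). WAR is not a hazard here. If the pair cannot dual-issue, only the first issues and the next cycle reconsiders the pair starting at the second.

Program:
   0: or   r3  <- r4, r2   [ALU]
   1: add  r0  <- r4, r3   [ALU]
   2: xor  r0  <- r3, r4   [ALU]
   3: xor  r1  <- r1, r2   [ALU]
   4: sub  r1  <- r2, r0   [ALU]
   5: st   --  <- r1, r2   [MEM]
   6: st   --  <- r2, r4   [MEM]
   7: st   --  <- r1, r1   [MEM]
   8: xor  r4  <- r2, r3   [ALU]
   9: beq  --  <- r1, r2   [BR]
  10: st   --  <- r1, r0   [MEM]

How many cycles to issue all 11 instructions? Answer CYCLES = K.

0. or @i0  | RAW r3
1. add @i1  | WAW r0
2. xor+xor @i2&i3  | 2-wide
3. sub @i4  | RAW r1
4. st @i5  | no-port MEM/MEM
5. st @i6  | no-port MEM/MEM
6. st+xor @i7&i8  | 2-wide
7. beq+st @i9&i10  | 2-wide

CYCLES = 8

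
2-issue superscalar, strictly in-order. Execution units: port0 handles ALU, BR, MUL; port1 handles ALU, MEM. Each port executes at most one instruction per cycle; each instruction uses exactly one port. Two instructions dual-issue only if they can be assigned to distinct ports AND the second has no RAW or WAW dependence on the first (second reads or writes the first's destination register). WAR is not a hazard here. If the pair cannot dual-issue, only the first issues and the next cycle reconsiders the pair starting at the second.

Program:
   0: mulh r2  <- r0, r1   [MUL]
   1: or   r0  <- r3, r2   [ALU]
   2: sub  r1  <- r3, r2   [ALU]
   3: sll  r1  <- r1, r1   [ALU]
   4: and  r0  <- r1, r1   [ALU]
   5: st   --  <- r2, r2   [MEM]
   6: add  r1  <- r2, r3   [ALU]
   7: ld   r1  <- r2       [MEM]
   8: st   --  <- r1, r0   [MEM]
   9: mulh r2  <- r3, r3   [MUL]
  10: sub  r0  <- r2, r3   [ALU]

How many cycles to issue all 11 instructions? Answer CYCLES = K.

t=0 i0:mulh ; RAW r2
t=1 i1,i2:or;sub ; pair
t=2 i3:sll ; RAW r1
t=3 i4,i5:and;st ; pair
t=4 i6:add ; WAW r1
t=5 i7:ld ; no-port MEM/MEM
t=6 i8,i9:st;mulh ; pair
t=7 i10:sub ; tail

CYCLES = 8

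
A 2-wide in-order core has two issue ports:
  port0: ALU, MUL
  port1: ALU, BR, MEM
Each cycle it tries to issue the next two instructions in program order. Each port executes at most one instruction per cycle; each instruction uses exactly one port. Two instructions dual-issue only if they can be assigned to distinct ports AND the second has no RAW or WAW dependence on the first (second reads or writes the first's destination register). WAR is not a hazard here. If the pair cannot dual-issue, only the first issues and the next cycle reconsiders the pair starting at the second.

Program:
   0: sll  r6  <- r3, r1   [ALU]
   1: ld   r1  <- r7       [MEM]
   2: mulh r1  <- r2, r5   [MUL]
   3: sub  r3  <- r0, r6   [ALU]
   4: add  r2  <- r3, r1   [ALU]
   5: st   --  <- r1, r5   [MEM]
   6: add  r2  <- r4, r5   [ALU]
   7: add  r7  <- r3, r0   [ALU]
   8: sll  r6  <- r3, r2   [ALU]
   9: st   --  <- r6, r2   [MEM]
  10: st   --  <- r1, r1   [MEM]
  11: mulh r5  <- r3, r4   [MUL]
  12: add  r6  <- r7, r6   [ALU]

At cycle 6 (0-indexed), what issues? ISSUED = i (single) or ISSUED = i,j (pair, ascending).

ISSUED = 10,11

  cy0 -> i0+i1 (sll ld) 2-wide
  cy1 -> i2+i3 (mulh sub) 2-wide
  cy2 -> i4+i5 (add st) 2-wide
  cy3 -> i6+i7 (add add) 2-wide
  cy4 -> i8 (sll) RAW r6
  cy5 -> i9 (st) no-port MEM/MEM
  cy6 -> i10+i11 (st mulh) 2-wide
  cy7 -> i12 (add) tail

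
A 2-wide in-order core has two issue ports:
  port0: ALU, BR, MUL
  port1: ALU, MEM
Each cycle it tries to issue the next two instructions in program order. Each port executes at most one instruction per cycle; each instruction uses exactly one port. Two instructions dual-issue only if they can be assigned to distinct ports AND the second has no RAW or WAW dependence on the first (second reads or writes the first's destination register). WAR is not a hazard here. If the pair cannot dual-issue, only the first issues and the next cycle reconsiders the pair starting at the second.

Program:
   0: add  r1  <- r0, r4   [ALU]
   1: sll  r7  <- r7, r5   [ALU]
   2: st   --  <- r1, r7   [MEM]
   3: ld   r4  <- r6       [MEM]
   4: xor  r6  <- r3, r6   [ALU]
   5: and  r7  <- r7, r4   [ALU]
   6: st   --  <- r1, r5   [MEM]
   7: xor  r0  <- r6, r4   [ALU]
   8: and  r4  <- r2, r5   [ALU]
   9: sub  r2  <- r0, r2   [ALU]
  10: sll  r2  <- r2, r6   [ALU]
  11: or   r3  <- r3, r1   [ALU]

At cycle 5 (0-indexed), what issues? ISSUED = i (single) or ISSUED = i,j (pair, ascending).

ISSUED = 9

0. add;sll @i0,i1  | dual
1. st @i2  | no-port MEM/MEM
2. ld;xor @i3,i4  | dual
3. and;st @i5,i6  | dual
4. xor;and @i7,i8  | dual
5. sub @i9  | RAW+WAW r2
6. sll;or @i10,i11  | dual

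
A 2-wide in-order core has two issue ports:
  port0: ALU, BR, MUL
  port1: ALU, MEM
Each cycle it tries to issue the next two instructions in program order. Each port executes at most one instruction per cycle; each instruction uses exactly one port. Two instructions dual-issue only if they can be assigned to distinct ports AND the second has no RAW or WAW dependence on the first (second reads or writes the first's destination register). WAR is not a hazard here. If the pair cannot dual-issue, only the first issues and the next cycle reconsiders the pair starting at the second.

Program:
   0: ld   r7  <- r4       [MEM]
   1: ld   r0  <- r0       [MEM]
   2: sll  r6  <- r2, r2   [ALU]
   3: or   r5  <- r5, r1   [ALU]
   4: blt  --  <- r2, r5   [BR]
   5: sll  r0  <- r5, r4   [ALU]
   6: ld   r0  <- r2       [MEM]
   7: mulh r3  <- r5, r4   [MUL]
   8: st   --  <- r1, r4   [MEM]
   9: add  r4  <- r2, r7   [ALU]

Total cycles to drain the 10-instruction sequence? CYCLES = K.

c0: i0 ld  no-port MEM/MEM
c1: i1+i2 ld;sll  dual
c2: i3 or  RAW r5
c3: i4+i5 blt;sll  dual
c4: i6+i7 ld;mulh  dual
c5: i8+i9 st;add  dual

CYCLES = 6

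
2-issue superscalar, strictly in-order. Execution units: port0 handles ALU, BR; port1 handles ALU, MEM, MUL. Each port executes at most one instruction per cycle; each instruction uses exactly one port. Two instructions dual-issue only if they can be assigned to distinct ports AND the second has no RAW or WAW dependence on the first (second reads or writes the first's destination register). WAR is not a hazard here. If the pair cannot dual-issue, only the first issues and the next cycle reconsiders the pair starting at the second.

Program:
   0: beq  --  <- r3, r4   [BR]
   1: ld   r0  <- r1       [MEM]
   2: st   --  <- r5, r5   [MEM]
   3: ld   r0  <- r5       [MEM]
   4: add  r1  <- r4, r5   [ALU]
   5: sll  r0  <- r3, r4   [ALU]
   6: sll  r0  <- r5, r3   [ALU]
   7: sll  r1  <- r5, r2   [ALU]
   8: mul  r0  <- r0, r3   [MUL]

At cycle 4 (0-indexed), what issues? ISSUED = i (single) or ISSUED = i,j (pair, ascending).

#0 head=0: beq.BR ld.MEM i0&i1 dual
#1 head=2: st.MEM i2 no-port MEM/MEM
#2 head=3: ld.MEM add.ALU i3&i4 dual
#3 head=5: sll.ALU i5 WAW r0
#4 head=6: sll.ALU sll.ALU i6&i7 dual
#5 head=8: mul.MUL i8 tail

ISSUED = 6,7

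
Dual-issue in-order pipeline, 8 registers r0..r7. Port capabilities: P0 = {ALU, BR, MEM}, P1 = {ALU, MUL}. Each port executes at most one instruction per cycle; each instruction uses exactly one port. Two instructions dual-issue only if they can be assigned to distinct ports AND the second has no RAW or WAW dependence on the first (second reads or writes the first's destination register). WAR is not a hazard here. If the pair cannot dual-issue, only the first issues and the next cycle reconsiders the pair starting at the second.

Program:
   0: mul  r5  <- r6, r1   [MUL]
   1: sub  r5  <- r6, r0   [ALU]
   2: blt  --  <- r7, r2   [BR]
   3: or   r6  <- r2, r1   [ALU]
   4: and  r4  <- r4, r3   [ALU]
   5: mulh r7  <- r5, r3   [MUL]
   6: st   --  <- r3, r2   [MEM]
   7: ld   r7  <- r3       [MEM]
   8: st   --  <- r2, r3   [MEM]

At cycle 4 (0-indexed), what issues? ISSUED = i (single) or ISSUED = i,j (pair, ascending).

ISSUED = 7

0. mul @i0  | WAW r5
1. sub;blt @i1&i2  | dual
2. or;and @i3&i4  | dual
3. mulh;st @i5&i6  | dual
4. ld @i7  | no-port MEM/MEM
5. st @i8  | tail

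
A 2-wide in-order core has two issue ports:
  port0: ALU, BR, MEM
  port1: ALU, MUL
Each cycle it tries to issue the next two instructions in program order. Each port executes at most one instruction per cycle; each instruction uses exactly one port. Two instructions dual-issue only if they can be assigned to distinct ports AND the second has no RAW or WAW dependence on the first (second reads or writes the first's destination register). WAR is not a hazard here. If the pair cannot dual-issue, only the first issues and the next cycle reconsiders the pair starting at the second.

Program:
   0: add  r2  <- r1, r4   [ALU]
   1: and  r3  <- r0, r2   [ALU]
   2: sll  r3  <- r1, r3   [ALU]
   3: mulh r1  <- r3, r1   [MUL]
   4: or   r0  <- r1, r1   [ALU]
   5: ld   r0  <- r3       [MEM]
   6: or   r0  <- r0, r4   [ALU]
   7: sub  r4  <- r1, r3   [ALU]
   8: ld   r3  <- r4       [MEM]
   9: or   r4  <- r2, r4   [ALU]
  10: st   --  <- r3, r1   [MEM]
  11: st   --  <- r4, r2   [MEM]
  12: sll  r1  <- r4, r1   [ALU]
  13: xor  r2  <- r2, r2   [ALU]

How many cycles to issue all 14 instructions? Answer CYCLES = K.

c0: i0 add.ALU  RAW r2
c1: i1 and.ALU  RAW+WAW r3
c2: i2 sll.ALU  RAW r3
c3: i3 mulh.MUL  RAW r1
c4: i4 or.ALU  WAW r0
c5: i5 ld.MEM  RAW+WAW r0
c6: i6+i7 or.ALU sub.ALU  dual
c7: i8+i9 ld.MEM or.ALU  dual
c8: i10 st.MEM  no-port MEM/MEM
c9: i11+i12 st.MEM sll.ALU  dual
c10: i13 xor.ALU  tail

CYCLES = 11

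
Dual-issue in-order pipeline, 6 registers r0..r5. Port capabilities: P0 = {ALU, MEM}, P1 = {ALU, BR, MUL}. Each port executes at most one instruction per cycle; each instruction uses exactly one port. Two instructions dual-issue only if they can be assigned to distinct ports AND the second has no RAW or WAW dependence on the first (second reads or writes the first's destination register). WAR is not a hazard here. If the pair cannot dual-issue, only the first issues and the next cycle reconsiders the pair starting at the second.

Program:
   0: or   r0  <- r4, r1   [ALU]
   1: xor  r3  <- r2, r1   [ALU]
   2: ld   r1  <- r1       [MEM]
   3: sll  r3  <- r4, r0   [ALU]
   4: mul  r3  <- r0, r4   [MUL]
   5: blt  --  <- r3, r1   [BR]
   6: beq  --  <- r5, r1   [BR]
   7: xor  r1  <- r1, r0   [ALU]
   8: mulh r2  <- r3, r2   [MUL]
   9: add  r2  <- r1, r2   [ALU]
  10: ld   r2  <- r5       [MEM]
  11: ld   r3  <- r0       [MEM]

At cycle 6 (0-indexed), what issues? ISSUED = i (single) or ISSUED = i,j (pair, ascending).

c0: i0,i1 or xor  2-wide
c1: i2,i3 ld sll  2-wide
c2: i4 mul  no-port MUL/BR
c3: i5 blt  no-port BR/BR
c4: i6,i7 beq xor  2-wide
c5: i8 mulh  RAW+WAW r2
c6: i9 add  WAW r2
c7: i10 ld  no-port MEM/MEM
c8: i11 ld  tail

ISSUED = 9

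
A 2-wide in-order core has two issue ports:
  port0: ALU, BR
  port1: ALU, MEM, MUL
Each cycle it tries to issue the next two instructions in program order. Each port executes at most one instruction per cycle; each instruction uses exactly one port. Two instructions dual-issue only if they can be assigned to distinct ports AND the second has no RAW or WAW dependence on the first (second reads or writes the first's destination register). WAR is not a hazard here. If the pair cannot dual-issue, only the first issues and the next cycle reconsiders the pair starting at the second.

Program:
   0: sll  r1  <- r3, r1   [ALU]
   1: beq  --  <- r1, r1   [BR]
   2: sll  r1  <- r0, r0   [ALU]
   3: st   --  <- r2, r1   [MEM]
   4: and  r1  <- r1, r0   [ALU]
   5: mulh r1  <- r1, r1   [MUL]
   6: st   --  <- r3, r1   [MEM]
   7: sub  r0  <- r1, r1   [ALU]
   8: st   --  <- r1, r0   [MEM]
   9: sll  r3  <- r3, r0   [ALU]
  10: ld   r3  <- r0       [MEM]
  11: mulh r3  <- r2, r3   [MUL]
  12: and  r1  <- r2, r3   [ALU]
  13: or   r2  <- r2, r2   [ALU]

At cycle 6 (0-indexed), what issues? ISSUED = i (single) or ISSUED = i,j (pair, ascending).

c0: i0 sll  RAW r1
c1: i1,i2 beq;sll  2-wide
c2: i3,i4 st;and  2-wide
c3: i5 mulh  no-port MUL/MEM
c4: i6,i7 st;sub  2-wide
c5: i8,i9 st;sll  2-wide
c6: i10 ld  no-port MEM/MUL
c7: i11 mulh  RAW r3
c8: i12,i13 and;or  2-wide

ISSUED = 10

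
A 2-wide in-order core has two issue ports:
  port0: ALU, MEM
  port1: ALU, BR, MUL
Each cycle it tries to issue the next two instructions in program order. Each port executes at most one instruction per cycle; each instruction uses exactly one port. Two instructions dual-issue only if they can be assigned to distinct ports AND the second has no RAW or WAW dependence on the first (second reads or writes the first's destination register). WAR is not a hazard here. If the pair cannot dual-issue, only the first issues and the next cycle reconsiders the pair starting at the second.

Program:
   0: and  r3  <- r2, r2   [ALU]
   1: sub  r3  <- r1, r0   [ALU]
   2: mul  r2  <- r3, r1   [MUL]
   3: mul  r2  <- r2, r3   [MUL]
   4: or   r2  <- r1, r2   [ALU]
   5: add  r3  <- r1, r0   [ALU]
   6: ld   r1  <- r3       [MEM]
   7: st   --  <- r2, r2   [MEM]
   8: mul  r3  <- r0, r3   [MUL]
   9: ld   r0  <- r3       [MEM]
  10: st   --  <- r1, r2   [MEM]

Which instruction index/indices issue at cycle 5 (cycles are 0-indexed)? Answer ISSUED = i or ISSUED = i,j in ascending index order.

#0 head=0: and i0 WAW r3
#1 head=1: sub i1 RAW r3
#2 head=2: mul i2 no-port MUL/MUL
#3 head=3: mul i3 RAW+WAW r2
#4 head=4: or;add i4+i5 pair
#5 head=6: ld i6 no-port MEM/MEM
#6 head=7: st;mul i7+i8 pair
#7 head=9: ld i9 no-port MEM/MEM
#8 head=10: st i10 tail

ISSUED = 6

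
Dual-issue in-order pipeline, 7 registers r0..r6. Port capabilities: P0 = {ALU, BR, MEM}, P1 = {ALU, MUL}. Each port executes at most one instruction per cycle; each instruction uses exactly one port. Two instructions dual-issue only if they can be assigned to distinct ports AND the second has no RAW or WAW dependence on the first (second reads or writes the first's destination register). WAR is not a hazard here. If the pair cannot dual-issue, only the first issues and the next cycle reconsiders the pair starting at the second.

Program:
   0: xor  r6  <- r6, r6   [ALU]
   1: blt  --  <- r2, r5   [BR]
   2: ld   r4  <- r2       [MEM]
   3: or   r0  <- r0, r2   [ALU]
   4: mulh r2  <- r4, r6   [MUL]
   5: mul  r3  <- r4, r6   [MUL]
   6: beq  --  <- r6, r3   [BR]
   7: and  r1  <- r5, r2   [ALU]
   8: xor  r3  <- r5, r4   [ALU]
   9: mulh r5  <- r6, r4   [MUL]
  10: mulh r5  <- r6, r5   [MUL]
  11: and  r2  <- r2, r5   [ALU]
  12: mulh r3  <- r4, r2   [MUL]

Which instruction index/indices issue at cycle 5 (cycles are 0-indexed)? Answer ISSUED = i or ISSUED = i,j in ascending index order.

t=0 i0/i1:xor blt ; 2-wide
t=1 i2/i3:ld or ; 2-wide
t=2 i4:mulh ; no-port MUL/MUL
t=3 i5:mul ; RAW r3
t=4 i6/i7:beq and ; 2-wide
t=5 i8/i9:xor mulh ; 2-wide
t=6 i10:mulh ; RAW r5
t=7 i11:and ; RAW r2
t=8 i12:mulh ; tail

ISSUED = 8,9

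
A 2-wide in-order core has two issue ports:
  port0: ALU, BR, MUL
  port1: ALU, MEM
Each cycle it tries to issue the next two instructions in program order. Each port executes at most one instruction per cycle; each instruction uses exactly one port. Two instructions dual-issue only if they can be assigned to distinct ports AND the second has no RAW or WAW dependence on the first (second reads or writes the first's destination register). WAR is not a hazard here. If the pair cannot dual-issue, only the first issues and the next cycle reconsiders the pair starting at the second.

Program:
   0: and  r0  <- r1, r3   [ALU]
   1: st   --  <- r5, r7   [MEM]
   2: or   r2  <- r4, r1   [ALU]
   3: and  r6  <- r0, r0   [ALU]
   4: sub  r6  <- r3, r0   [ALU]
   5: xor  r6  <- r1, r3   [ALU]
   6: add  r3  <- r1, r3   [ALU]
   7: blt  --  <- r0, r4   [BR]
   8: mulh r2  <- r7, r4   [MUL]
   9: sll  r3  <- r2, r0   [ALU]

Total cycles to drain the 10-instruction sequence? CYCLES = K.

CYCLES = 7

  cy0 -> i0&i1 (and.ALU/st.MEM) dual
  cy1 -> i2&i3 (or.ALU/and.ALU) dual
  cy2 -> i4 (sub.ALU) WAW r6
  cy3 -> i5&i6 (xor.ALU/add.ALU) dual
  cy4 -> i7 (blt.BR) no-port BR/MUL
  cy5 -> i8 (mulh.MUL) RAW r2
  cy6 -> i9 (sll.ALU) tail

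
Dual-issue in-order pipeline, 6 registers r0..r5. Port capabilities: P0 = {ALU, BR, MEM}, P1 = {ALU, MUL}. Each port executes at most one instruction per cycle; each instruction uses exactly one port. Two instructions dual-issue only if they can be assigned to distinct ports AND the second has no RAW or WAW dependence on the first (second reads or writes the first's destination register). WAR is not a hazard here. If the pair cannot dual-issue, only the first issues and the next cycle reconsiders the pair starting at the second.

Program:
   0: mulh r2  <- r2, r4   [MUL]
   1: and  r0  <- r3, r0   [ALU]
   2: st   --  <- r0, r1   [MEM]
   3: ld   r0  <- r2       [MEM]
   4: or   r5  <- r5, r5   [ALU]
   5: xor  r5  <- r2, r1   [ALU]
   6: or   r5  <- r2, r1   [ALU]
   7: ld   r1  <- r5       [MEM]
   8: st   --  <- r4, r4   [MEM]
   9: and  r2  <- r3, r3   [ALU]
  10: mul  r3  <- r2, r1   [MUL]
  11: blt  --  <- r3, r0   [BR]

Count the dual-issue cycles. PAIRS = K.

PAIRS = 3

0. mulh.MUL/and.ALU @i0/i1  | dual
1. st.MEM @i2  | no-port MEM/MEM
2. ld.MEM/or.ALU @i3/i4  | dual
3. xor.ALU @i5  | WAW r5
4. or.ALU @i6  | RAW r5
5. ld.MEM @i7  | no-port MEM/MEM
6. st.MEM/and.ALU @i8/i9  | dual
7. mul.MUL @i10  | RAW r3
8. blt.BR @i11  | tail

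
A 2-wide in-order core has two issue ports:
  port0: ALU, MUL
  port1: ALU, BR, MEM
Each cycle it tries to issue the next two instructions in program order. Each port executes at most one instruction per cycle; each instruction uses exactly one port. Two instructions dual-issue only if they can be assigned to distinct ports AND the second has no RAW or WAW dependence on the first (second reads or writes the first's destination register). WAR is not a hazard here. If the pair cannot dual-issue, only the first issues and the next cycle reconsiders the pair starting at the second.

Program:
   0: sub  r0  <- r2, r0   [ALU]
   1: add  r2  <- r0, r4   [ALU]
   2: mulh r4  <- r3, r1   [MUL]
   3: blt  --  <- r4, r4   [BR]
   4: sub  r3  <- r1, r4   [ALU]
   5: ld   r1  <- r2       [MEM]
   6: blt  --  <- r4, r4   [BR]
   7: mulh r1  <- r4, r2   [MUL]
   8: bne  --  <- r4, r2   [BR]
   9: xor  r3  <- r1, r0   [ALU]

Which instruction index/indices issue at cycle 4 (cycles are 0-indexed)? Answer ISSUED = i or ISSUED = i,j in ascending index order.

ISSUED = 6,7

0. sub @i0  | RAW r0
1. add+mulh @i1&i2  | pair
2. blt+sub @i3&i4  | pair
3. ld @i5  | no-port MEM/BR
4. blt+mulh @i6&i7  | pair
5. bne+xor @i8&i9  | pair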